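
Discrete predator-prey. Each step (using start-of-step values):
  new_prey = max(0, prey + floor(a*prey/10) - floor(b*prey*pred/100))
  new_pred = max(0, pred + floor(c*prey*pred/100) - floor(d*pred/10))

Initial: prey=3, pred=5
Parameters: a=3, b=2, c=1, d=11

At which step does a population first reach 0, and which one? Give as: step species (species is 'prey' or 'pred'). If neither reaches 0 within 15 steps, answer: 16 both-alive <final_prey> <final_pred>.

Step 1: prey: 3+0-0=3; pred: 5+0-5=0
First extinction: pred at step 1

Answer: 1 pred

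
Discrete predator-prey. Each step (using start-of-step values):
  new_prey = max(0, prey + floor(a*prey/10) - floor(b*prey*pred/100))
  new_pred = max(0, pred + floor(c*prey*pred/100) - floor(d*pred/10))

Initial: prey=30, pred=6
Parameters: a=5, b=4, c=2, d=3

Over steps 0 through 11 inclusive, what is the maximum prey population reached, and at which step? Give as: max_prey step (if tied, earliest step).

Step 1: prey: 30+15-7=38; pred: 6+3-1=8
Step 2: prey: 38+19-12=45; pred: 8+6-2=12
Step 3: prey: 45+22-21=46; pred: 12+10-3=19
Step 4: prey: 46+23-34=35; pred: 19+17-5=31
Step 5: prey: 35+17-43=9; pred: 31+21-9=43
Step 6: prey: 9+4-15=0; pred: 43+7-12=38
Step 7: prey: 0+0-0=0; pred: 38+0-11=27
Step 8: prey: 0+0-0=0; pred: 27+0-8=19
Step 9: prey: 0+0-0=0; pred: 19+0-5=14
Step 10: prey: 0+0-0=0; pred: 14+0-4=10
Step 11: prey: 0+0-0=0; pred: 10+0-3=7
Max prey = 46 at step 3

Answer: 46 3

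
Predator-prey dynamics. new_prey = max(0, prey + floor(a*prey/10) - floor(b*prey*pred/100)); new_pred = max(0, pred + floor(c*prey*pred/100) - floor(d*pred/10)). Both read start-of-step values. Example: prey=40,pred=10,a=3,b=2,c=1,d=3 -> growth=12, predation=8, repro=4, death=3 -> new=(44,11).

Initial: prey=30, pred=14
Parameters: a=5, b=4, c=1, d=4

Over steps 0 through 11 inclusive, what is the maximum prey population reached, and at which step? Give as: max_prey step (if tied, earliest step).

Step 1: prey: 30+15-16=29; pred: 14+4-5=13
Step 2: prey: 29+14-15=28; pred: 13+3-5=11
Step 3: prey: 28+14-12=30; pred: 11+3-4=10
Step 4: prey: 30+15-12=33; pred: 10+3-4=9
Step 5: prey: 33+16-11=38; pred: 9+2-3=8
Step 6: prey: 38+19-12=45; pred: 8+3-3=8
Step 7: prey: 45+22-14=53; pred: 8+3-3=8
Step 8: prey: 53+26-16=63; pred: 8+4-3=9
Step 9: prey: 63+31-22=72; pred: 9+5-3=11
Step 10: prey: 72+36-31=77; pred: 11+7-4=14
Step 11: prey: 77+38-43=72; pred: 14+10-5=19
Max prey = 77 at step 10

Answer: 77 10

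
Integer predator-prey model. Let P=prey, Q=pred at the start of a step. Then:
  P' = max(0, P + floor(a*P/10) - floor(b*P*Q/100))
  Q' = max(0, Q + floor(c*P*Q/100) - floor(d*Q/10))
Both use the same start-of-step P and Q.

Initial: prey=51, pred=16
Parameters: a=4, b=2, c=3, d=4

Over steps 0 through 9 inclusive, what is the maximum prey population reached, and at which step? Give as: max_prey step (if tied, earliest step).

Step 1: prey: 51+20-16=55; pred: 16+24-6=34
Step 2: prey: 55+22-37=40; pred: 34+56-13=77
Step 3: prey: 40+16-61=0; pred: 77+92-30=139
Step 4: prey: 0+0-0=0; pred: 139+0-55=84
Step 5: prey: 0+0-0=0; pred: 84+0-33=51
Step 6: prey: 0+0-0=0; pred: 51+0-20=31
Step 7: prey: 0+0-0=0; pred: 31+0-12=19
Step 8: prey: 0+0-0=0; pred: 19+0-7=12
Step 9: prey: 0+0-0=0; pred: 12+0-4=8
Max prey = 55 at step 1

Answer: 55 1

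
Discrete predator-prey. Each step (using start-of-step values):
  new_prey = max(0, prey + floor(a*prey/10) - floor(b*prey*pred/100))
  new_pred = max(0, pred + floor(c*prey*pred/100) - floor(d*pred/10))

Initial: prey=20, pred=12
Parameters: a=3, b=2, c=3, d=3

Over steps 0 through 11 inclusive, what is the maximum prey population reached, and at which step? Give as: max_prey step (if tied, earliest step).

Answer: 22 1

Derivation:
Step 1: prey: 20+6-4=22; pred: 12+7-3=16
Step 2: prey: 22+6-7=21; pred: 16+10-4=22
Step 3: prey: 21+6-9=18; pred: 22+13-6=29
Step 4: prey: 18+5-10=13; pred: 29+15-8=36
Step 5: prey: 13+3-9=7; pred: 36+14-10=40
Step 6: prey: 7+2-5=4; pred: 40+8-12=36
Step 7: prey: 4+1-2=3; pred: 36+4-10=30
Step 8: prey: 3+0-1=2; pred: 30+2-9=23
Step 9: prey: 2+0-0=2; pred: 23+1-6=18
Step 10: prey: 2+0-0=2; pred: 18+1-5=14
Step 11: prey: 2+0-0=2; pred: 14+0-4=10
Max prey = 22 at step 1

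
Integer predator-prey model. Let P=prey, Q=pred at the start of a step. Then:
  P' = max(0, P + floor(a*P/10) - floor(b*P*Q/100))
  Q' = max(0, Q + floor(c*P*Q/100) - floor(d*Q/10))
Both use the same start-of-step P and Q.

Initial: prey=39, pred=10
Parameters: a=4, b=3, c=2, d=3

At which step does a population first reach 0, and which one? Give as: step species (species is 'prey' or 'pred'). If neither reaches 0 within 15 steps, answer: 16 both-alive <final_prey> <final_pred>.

Answer: 5 prey

Derivation:
Step 1: prey: 39+15-11=43; pred: 10+7-3=14
Step 2: prey: 43+17-18=42; pred: 14+12-4=22
Step 3: prey: 42+16-27=31; pred: 22+18-6=34
Step 4: prey: 31+12-31=12; pred: 34+21-10=45
Step 5: prey: 12+4-16=0; pred: 45+10-13=42
First extinction: prey at step 5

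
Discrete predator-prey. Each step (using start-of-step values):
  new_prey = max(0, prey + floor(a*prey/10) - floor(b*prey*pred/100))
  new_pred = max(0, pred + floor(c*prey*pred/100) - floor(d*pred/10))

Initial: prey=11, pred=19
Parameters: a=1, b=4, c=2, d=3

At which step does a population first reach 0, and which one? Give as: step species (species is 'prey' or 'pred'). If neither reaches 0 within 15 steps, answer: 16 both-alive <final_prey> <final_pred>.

Step 1: prey: 11+1-8=4; pred: 19+4-5=18
Step 2: prey: 4+0-2=2; pred: 18+1-5=14
Step 3: prey: 2+0-1=1; pred: 14+0-4=10
Step 4: prey: 1+0-0=1; pred: 10+0-3=7
Step 5: prey: 1+0-0=1; pred: 7+0-2=5
Step 6: prey: 1+0-0=1; pred: 5+0-1=4
Step 7: prey: 1+0-0=1; pred: 4+0-1=3
Step 8: prey: 1+0-0=1; pred: 3+0-0=3
Steps 9-15: state stable at prey=1, pred=3 (no change)
No extinction within 15 steps

Answer: 16 both-alive 1 3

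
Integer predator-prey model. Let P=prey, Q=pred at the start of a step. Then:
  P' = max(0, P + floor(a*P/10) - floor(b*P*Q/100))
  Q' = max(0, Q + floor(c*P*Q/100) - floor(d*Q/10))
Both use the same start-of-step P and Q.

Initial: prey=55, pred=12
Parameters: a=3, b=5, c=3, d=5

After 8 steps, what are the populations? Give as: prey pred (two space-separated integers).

Answer: 0 1

Derivation:
Step 1: prey: 55+16-33=38; pred: 12+19-6=25
Step 2: prey: 38+11-47=2; pred: 25+28-12=41
Step 3: prey: 2+0-4=0; pred: 41+2-20=23
Step 4: prey: 0+0-0=0; pred: 23+0-11=12
Step 5: prey: 0+0-0=0; pred: 12+0-6=6
Step 6: prey: 0+0-0=0; pred: 6+0-3=3
Step 7: prey: 0+0-0=0; pred: 3+0-1=2
Step 8: prey: 0+0-0=0; pred: 2+0-1=1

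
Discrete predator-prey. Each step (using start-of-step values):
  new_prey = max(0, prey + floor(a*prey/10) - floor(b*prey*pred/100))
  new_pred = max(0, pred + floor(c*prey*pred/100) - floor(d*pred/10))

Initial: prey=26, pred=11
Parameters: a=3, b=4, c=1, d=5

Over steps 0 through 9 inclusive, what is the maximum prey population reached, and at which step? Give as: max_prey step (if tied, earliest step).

Step 1: prey: 26+7-11=22; pred: 11+2-5=8
Step 2: prey: 22+6-7=21; pred: 8+1-4=5
Step 3: prey: 21+6-4=23; pred: 5+1-2=4
Step 4: prey: 23+6-3=26; pred: 4+0-2=2
Step 5: prey: 26+7-2=31; pred: 2+0-1=1
Step 6: prey: 31+9-1=39; pred: 1+0-0=1
Step 7: prey: 39+11-1=49; pred: 1+0-0=1
Step 8: prey: 49+14-1=62; pred: 1+0-0=1
Step 9: prey: 62+18-2=78; pred: 1+0-0=1
Max prey = 78 at step 9

Answer: 78 9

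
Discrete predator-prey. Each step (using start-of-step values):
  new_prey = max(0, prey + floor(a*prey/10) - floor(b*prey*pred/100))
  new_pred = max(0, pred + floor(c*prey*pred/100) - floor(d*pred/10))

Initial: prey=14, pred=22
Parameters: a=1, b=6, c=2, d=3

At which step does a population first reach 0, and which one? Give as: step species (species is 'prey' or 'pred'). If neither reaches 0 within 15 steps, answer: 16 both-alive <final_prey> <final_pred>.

Answer: 1 prey

Derivation:
Step 1: prey: 14+1-18=0; pred: 22+6-6=22
First extinction: prey at step 1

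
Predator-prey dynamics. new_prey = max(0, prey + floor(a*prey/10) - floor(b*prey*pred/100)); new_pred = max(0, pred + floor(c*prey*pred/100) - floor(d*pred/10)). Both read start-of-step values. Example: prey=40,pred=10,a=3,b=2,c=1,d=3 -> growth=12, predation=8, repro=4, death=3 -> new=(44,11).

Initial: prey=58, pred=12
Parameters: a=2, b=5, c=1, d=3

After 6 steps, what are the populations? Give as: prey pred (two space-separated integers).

Step 1: prey: 58+11-34=35; pred: 12+6-3=15
Step 2: prey: 35+7-26=16; pred: 15+5-4=16
Step 3: prey: 16+3-12=7; pred: 16+2-4=14
Step 4: prey: 7+1-4=4; pred: 14+0-4=10
Step 5: prey: 4+0-2=2; pred: 10+0-3=7
Step 6: prey: 2+0-0=2; pred: 7+0-2=5

Answer: 2 5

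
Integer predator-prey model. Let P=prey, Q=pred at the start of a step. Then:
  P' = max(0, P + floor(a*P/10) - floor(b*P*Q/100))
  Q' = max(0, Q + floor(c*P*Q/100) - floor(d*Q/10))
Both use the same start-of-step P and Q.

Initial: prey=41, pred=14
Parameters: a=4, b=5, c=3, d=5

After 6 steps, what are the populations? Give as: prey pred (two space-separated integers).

Step 1: prey: 41+16-28=29; pred: 14+17-7=24
Step 2: prey: 29+11-34=6; pred: 24+20-12=32
Step 3: prey: 6+2-9=0; pred: 32+5-16=21
Step 4: prey: 0+0-0=0; pred: 21+0-10=11
Step 5: prey: 0+0-0=0; pred: 11+0-5=6
Step 6: prey: 0+0-0=0; pred: 6+0-3=3

Answer: 0 3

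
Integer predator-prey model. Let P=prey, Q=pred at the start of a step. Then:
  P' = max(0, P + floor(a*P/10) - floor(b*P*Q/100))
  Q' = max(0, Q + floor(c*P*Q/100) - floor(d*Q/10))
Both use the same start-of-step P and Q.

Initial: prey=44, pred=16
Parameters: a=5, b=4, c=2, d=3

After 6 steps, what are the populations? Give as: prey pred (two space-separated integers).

Answer: 0 14

Derivation:
Step 1: prey: 44+22-28=38; pred: 16+14-4=26
Step 2: prey: 38+19-39=18; pred: 26+19-7=38
Step 3: prey: 18+9-27=0; pred: 38+13-11=40
Step 4: prey: 0+0-0=0; pred: 40+0-12=28
Step 5: prey: 0+0-0=0; pred: 28+0-8=20
Step 6: prey: 0+0-0=0; pred: 20+0-6=14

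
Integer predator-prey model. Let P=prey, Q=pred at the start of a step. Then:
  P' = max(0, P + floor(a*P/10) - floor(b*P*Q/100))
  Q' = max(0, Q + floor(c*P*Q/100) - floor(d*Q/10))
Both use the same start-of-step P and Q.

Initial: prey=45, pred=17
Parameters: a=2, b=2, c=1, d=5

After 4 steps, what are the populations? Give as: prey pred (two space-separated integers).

Answer: 31 9

Derivation:
Step 1: prey: 45+9-15=39; pred: 17+7-8=16
Step 2: prey: 39+7-12=34; pred: 16+6-8=14
Step 3: prey: 34+6-9=31; pred: 14+4-7=11
Step 4: prey: 31+6-6=31; pred: 11+3-5=9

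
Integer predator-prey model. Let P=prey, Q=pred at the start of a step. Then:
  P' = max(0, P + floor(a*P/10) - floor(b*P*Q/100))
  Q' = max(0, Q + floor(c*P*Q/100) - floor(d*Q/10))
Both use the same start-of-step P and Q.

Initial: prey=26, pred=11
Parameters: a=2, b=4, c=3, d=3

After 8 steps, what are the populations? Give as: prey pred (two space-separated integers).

Answer: 1 5

Derivation:
Step 1: prey: 26+5-11=20; pred: 11+8-3=16
Step 2: prey: 20+4-12=12; pred: 16+9-4=21
Step 3: prey: 12+2-10=4; pred: 21+7-6=22
Step 4: prey: 4+0-3=1; pred: 22+2-6=18
Step 5: prey: 1+0-0=1; pred: 18+0-5=13
Step 6: prey: 1+0-0=1; pred: 13+0-3=10
Step 7: prey: 1+0-0=1; pred: 10+0-3=7
Step 8: prey: 1+0-0=1; pred: 7+0-2=5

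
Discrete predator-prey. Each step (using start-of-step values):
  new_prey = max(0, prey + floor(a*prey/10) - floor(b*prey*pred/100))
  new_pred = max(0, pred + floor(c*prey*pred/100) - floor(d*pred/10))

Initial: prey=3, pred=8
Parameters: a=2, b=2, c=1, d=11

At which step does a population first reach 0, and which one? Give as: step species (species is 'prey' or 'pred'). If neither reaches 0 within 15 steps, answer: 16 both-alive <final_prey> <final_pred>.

Step 1: prey: 3+0-0=3; pred: 8+0-8=0
First extinction: pred at step 1

Answer: 1 pred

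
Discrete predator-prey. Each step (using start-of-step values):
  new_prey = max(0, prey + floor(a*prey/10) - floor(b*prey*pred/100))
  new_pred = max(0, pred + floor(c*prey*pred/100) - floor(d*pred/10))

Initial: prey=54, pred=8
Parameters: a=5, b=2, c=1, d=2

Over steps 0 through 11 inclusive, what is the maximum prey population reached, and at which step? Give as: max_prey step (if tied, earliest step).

Answer: 108 3

Derivation:
Step 1: prey: 54+27-8=73; pred: 8+4-1=11
Step 2: prey: 73+36-16=93; pred: 11+8-2=17
Step 3: prey: 93+46-31=108; pred: 17+15-3=29
Step 4: prey: 108+54-62=100; pred: 29+31-5=55
Step 5: prey: 100+50-110=40; pred: 55+55-11=99
Step 6: prey: 40+20-79=0; pred: 99+39-19=119
Step 7: prey: 0+0-0=0; pred: 119+0-23=96
Step 8: prey: 0+0-0=0; pred: 96+0-19=77
Step 9: prey: 0+0-0=0; pred: 77+0-15=62
Step 10: prey: 0+0-0=0; pred: 62+0-12=50
Step 11: prey: 0+0-0=0; pred: 50+0-10=40
Max prey = 108 at step 3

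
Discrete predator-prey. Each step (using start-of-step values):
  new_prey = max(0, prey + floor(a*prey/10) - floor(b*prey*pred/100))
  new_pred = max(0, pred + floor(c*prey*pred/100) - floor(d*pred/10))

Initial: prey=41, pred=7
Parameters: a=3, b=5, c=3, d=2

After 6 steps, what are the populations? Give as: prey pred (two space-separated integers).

Answer: 0 23

Derivation:
Step 1: prey: 41+12-14=39; pred: 7+8-1=14
Step 2: prey: 39+11-27=23; pred: 14+16-2=28
Step 3: prey: 23+6-32=0; pred: 28+19-5=42
Step 4: prey: 0+0-0=0; pred: 42+0-8=34
Step 5: prey: 0+0-0=0; pred: 34+0-6=28
Step 6: prey: 0+0-0=0; pred: 28+0-5=23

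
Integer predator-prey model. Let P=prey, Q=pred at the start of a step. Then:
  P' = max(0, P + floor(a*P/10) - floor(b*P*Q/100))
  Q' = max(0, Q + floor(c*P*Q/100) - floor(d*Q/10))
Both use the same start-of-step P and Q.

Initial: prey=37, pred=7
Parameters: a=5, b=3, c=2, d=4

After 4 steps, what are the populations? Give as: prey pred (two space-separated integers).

Answer: 44 47

Derivation:
Step 1: prey: 37+18-7=48; pred: 7+5-2=10
Step 2: prey: 48+24-14=58; pred: 10+9-4=15
Step 3: prey: 58+29-26=61; pred: 15+17-6=26
Step 4: prey: 61+30-47=44; pred: 26+31-10=47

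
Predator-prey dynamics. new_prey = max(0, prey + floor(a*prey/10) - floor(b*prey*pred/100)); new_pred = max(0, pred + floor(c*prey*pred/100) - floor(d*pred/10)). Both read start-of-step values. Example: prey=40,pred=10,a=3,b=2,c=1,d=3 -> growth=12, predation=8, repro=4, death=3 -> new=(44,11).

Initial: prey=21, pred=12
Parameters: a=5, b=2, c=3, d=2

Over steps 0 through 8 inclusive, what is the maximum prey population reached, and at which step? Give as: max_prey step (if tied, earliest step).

Answer: 31 2

Derivation:
Step 1: prey: 21+10-5=26; pred: 12+7-2=17
Step 2: prey: 26+13-8=31; pred: 17+13-3=27
Step 3: prey: 31+15-16=30; pred: 27+25-5=47
Step 4: prey: 30+15-28=17; pred: 47+42-9=80
Step 5: prey: 17+8-27=0; pred: 80+40-16=104
Step 6: prey: 0+0-0=0; pred: 104+0-20=84
Step 7: prey: 0+0-0=0; pred: 84+0-16=68
Step 8: prey: 0+0-0=0; pred: 68+0-13=55
Max prey = 31 at step 2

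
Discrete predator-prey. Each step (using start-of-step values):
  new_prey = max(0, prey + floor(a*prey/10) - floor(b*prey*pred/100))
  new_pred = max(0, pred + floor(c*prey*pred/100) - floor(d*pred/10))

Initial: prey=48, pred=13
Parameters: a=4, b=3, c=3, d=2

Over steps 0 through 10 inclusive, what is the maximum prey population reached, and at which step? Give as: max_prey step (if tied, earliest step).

Answer: 49 1

Derivation:
Step 1: prey: 48+19-18=49; pred: 13+18-2=29
Step 2: prey: 49+19-42=26; pred: 29+42-5=66
Step 3: prey: 26+10-51=0; pred: 66+51-13=104
Step 4: prey: 0+0-0=0; pred: 104+0-20=84
Step 5: prey: 0+0-0=0; pred: 84+0-16=68
Step 6: prey: 0+0-0=0; pred: 68+0-13=55
Step 7: prey: 0+0-0=0; pred: 55+0-11=44
Step 8: prey: 0+0-0=0; pred: 44+0-8=36
Step 9: prey: 0+0-0=0; pred: 36+0-7=29
Step 10: prey: 0+0-0=0; pred: 29+0-5=24
Max prey = 49 at step 1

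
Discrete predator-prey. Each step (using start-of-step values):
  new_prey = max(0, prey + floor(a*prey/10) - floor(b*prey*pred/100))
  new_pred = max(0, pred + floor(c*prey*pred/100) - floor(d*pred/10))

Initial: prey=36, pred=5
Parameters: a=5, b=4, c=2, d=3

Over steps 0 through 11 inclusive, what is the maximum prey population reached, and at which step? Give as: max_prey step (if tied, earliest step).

Answer: 60 3

Derivation:
Step 1: prey: 36+18-7=47; pred: 5+3-1=7
Step 2: prey: 47+23-13=57; pred: 7+6-2=11
Step 3: prey: 57+28-25=60; pred: 11+12-3=20
Step 4: prey: 60+30-48=42; pred: 20+24-6=38
Step 5: prey: 42+21-63=0; pred: 38+31-11=58
Step 6: prey: 0+0-0=0; pred: 58+0-17=41
Step 7: prey: 0+0-0=0; pred: 41+0-12=29
Step 8: prey: 0+0-0=0; pred: 29+0-8=21
Step 9: prey: 0+0-0=0; pred: 21+0-6=15
Step 10: prey: 0+0-0=0; pred: 15+0-4=11
Step 11: prey: 0+0-0=0; pred: 11+0-3=8
Max prey = 60 at step 3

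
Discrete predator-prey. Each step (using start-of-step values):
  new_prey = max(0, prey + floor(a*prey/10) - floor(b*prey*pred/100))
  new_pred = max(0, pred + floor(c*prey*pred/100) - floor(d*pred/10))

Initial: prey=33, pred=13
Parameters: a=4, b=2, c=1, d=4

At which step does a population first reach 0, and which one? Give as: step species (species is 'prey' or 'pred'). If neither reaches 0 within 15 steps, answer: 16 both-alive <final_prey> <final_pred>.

Step 1: prey: 33+13-8=38; pred: 13+4-5=12
Step 2: prey: 38+15-9=44; pred: 12+4-4=12
Step 3: prey: 44+17-10=51; pred: 12+5-4=13
Step 4: prey: 51+20-13=58; pred: 13+6-5=14
Step 5: prey: 58+23-16=65; pred: 14+8-5=17
Step 6: prey: 65+26-22=69; pred: 17+11-6=22
Step 7: prey: 69+27-30=66; pred: 22+15-8=29
Step 8: prey: 66+26-38=54; pred: 29+19-11=37
Step 9: prey: 54+21-39=36; pred: 37+19-14=42
Step 10: prey: 36+14-30=20; pred: 42+15-16=41
Step 11: prey: 20+8-16=12; pred: 41+8-16=33
Step 12: prey: 12+4-7=9; pred: 33+3-13=23
Step 13: prey: 9+3-4=8; pred: 23+2-9=16
Step 14: prey: 8+3-2=9; pred: 16+1-6=11
Step 15: prey: 9+3-1=11; pred: 11+0-4=7
No extinction within 15 steps

Answer: 16 both-alive 11 7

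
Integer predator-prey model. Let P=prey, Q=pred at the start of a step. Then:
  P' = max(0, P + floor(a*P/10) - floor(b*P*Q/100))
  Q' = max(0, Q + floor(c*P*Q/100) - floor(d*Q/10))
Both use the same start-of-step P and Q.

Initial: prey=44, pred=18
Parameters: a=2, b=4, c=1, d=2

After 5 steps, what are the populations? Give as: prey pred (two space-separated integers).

Answer: 1 13

Derivation:
Step 1: prey: 44+8-31=21; pred: 18+7-3=22
Step 2: prey: 21+4-18=7; pred: 22+4-4=22
Step 3: prey: 7+1-6=2; pred: 22+1-4=19
Step 4: prey: 2+0-1=1; pred: 19+0-3=16
Step 5: prey: 1+0-0=1; pred: 16+0-3=13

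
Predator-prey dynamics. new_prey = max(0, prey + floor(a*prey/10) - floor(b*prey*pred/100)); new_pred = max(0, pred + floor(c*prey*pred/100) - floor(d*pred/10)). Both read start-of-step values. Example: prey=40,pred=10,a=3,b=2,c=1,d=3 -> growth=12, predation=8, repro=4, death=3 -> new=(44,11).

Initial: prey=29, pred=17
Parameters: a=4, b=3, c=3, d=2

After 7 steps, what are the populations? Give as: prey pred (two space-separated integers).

Step 1: prey: 29+11-14=26; pred: 17+14-3=28
Step 2: prey: 26+10-21=15; pred: 28+21-5=44
Step 3: prey: 15+6-19=2; pred: 44+19-8=55
Step 4: prey: 2+0-3=0; pred: 55+3-11=47
Step 5: prey: 0+0-0=0; pred: 47+0-9=38
Step 6: prey: 0+0-0=0; pred: 38+0-7=31
Step 7: prey: 0+0-0=0; pred: 31+0-6=25

Answer: 0 25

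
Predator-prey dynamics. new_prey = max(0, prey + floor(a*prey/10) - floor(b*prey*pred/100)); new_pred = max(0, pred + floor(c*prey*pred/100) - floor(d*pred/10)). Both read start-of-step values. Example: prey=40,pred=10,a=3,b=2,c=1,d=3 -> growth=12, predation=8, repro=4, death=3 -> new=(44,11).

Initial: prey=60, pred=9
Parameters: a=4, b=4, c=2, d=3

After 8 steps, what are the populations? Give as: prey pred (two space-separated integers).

Answer: 0 11

Derivation:
Step 1: prey: 60+24-21=63; pred: 9+10-2=17
Step 2: prey: 63+25-42=46; pred: 17+21-5=33
Step 3: prey: 46+18-60=4; pred: 33+30-9=54
Step 4: prey: 4+1-8=0; pred: 54+4-16=42
Step 5: prey: 0+0-0=0; pred: 42+0-12=30
Step 6: prey: 0+0-0=0; pred: 30+0-9=21
Step 7: prey: 0+0-0=0; pred: 21+0-6=15
Step 8: prey: 0+0-0=0; pred: 15+0-4=11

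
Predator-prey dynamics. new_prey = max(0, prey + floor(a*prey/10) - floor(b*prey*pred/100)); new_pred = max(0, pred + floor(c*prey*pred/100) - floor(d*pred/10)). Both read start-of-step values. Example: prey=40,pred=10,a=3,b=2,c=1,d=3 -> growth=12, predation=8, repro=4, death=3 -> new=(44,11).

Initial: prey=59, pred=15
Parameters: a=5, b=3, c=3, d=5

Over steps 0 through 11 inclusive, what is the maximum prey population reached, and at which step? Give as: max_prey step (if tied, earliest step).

Step 1: prey: 59+29-26=62; pred: 15+26-7=34
Step 2: prey: 62+31-63=30; pred: 34+63-17=80
Step 3: prey: 30+15-72=0; pred: 80+72-40=112
Step 4: prey: 0+0-0=0; pred: 112+0-56=56
Step 5: prey: 0+0-0=0; pred: 56+0-28=28
Step 6: prey: 0+0-0=0; pred: 28+0-14=14
Step 7: prey: 0+0-0=0; pred: 14+0-7=7
Step 8: prey: 0+0-0=0; pred: 7+0-3=4
Step 9: prey: 0+0-0=0; pred: 4+0-2=2
Step 10: prey: 0+0-0=0; pred: 2+0-1=1
Step 11: prey: 0+0-0=0; pred: 1+0-0=1
Max prey = 62 at step 1

Answer: 62 1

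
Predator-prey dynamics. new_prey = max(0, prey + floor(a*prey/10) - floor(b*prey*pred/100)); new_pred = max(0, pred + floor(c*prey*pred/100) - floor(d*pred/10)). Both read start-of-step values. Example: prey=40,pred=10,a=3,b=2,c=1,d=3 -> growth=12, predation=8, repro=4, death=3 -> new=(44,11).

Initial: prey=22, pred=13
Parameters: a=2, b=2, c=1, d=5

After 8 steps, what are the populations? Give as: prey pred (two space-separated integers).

Answer: 52 1

Derivation:
Step 1: prey: 22+4-5=21; pred: 13+2-6=9
Step 2: prey: 21+4-3=22; pred: 9+1-4=6
Step 3: prey: 22+4-2=24; pred: 6+1-3=4
Step 4: prey: 24+4-1=27; pred: 4+0-2=2
Step 5: prey: 27+5-1=31; pred: 2+0-1=1
Step 6: prey: 31+6-0=37; pred: 1+0-0=1
Step 7: prey: 37+7-0=44; pred: 1+0-0=1
Step 8: prey: 44+8-0=52; pred: 1+0-0=1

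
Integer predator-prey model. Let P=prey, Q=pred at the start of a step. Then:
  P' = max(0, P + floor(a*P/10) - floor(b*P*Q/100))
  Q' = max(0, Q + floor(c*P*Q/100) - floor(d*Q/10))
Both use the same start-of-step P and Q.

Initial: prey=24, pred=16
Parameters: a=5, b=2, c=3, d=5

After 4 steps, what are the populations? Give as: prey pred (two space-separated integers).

Answer: 25 54

Derivation:
Step 1: prey: 24+12-7=29; pred: 16+11-8=19
Step 2: prey: 29+14-11=32; pred: 19+16-9=26
Step 3: prey: 32+16-16=32; pred: 26+24-13=37
Step 4: prey: 32+16-23=25; pred: 37+35-18=54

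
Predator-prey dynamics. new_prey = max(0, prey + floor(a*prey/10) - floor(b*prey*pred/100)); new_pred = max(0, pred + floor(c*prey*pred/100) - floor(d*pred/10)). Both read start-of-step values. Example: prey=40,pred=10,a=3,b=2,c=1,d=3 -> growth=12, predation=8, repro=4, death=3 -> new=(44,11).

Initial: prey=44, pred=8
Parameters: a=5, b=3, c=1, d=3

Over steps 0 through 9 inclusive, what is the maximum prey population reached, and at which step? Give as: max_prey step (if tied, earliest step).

Answer: 79 3

Derivation:
Step 1: prey: 44+22-10=56; pred: 8+3-2=9
Step 2: prey: 56+28-15=69; pred: 9+5-2=12
Step 3: prey: 69+34-24=79; pred: 12+8-3=17
Step 4: prey: 79+39-40=78; pred: 17+13-5=25
Step 5: prey: 78+39-58=59; pred: 25+19-7=37
Step 6: prey: 59+29-65=23; pred: 37+21-11=47
Step 7: prey: 23+11-32=2; pred: 47+10-14=43
Step 8: prey: 2+1-2=1; pred: 43+0-12=31
Step 9: prey: 1+0-0=1; pred: 31+0-9=22
Max prey = 79 at step 3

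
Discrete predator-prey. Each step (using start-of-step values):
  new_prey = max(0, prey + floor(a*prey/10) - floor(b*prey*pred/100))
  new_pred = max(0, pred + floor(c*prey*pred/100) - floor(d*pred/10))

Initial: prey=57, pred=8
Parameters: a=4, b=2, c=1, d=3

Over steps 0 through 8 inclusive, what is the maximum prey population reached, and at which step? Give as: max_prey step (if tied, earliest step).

Answer: 94 3

Derivation:
Step 1: prey: 57+22-9=70; pred: 8+4-2=10
Step 2: prey: 70+28-14=84; pred: 10+7-3=14
Step 3: prey: 84+33-23=94; pred: 14+11-4=21
Step 4: prey: 94+37-39=92; pred: 21+19-6=34
Step 5: prey: 92+36-62=66; pred: 34+31-10=55
Step 6: prey: 66+26-72=20; pred: 55+36-16=75
Step 7: prey: 20+8-30=0; pred: 75+15-22=68
Step 8: prey: 0+0-0=0; pred: 68+0-20=48
Max prey = 94 at step 3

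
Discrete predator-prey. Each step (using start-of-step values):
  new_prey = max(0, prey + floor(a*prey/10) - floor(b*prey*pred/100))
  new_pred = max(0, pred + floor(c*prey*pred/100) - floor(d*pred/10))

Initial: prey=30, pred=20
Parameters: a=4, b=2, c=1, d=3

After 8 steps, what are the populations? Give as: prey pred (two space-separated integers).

Answer: 30 20

Derivation:
Step 1: prey: 30+12-12=30; pred: 20+6-6=20
Step 2: prey: 30+12-12=30; pred: 20+6-6=20
Step 3: prey: 30+12-12=30; pred: 20+6-6=20
Step 4: prey: 30+12-12=30; pred: 20+6-6=20
Step 5: prey: 30+12-12=30; pred: 20+6-6=20
Step 6: prey: 30+12-12=30; pred: 20+6-6=20
Step 7: prey: 30+12-12=30; pred: 20+6-6=20
Step 8: prey: 30+12-12=30; pred: 20+6-6=20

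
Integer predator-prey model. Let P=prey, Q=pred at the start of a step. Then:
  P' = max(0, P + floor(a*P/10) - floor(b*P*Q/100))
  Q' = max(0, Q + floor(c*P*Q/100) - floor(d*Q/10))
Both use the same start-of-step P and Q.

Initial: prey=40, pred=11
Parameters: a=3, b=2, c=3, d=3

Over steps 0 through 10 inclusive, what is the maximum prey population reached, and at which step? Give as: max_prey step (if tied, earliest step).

Step 1: prey: 40+12-8=44; pred: 11+13-3=21
Step 2: prey: 44+13-18=39; pred: 21+27-6=42
Step 3: prey: 39+11-32=18; pred: 42+49-12=79
Step 4: prey: 18+5-28=0; pred: 79+42-23=98
Step 5: prey: 0+0-0=0; pred: 98+0-29=69
Step 6: prey: 0+0-0=0; pred: 69+0-20=49
Step 7: prey: 0+0-0=0; pred: 49+0-14=35
Step 8: prey: 0+0-0=0; pred: 35+0-10=25
Step 9: prey: 0+0-0=0; pred: 25+0-7=18
Step 10: prey: 0+0-0=0; pred: 18+0-5=13
Max prey = 44 at step 1

Answer: 44 1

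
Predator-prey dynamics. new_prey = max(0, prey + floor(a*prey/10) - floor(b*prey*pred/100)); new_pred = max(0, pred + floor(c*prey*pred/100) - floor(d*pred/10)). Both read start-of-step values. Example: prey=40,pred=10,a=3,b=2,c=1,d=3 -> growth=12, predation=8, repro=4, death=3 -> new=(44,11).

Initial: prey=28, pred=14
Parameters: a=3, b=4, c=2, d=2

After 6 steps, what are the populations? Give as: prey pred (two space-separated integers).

Answer: 1 14

Derivation:
Step 1: prey: 28+8-15=21; pred: 14+7-2=19
Step 2: prey: 21+6-15=12; pred: 19+7-3=23
Step 3: prey: 12+3-11=4; pred: 23+5-4=24
Step 4: prey: 4+1-3=2; pred: 24+1-4=21
Step 5: prey: 2+0-1=1; pred: 21+0-4=17
Step 6: prey: 1+0-0=1; pred: 17+0-3=14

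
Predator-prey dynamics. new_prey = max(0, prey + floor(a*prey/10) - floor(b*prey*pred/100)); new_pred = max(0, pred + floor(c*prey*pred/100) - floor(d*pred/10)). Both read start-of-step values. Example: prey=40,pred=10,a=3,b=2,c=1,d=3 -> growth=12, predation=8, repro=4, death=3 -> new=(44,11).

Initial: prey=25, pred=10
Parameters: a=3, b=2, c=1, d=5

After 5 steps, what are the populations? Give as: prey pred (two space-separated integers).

Step 1: prey: 25+7-5=27; pred: 10+2-5=7
Step 2: prey: 27+8-3=32; pred: 7+1-3=5
Step 3: prey: 32+9-3=38; pred: 5+1-2=4
Step 4: prey: 38+11-3=46; pred: 4+1-2=3
Step 5: prey: 46+13-2=57; pred: 3+1-1=3

Answer: 57 3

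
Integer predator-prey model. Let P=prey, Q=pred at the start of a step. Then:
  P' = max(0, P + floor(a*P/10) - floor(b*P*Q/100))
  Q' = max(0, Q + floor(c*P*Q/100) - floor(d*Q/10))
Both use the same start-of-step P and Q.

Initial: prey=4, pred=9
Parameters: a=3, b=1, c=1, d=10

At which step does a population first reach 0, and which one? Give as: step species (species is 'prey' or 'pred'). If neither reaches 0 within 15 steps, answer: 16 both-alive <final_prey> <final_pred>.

Answer: 1 pred

Derivation:
Step 1: prey: 4+1-0=5; pred: 9+0-9=0
First extinction: pred at step 1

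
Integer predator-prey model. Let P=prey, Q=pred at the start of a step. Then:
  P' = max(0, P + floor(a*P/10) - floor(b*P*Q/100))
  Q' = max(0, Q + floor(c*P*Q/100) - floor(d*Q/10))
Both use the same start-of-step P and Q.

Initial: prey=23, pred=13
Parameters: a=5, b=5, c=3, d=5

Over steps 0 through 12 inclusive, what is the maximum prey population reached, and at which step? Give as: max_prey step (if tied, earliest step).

Answer: 40 12

Derivation:
Step 1: prey: 23+11-14=20; pred: 13+8-6=15
Step 2: prey: 20+10-15=15; pred: 15+9-7=17
Step 3: prey: 15+7-12=10; pred: 17+7-8=16
Step 4: prey: 10+5-8=7; pred: 16+4-8=12
Step 5: prey: 7+3-4=6; pred: 12+2-6=8
Step 6: prey: 6+3-2=7; pred: 8+1-4=5
Step 7: prey: 7+3-1=9; pred: 5+1-2=4
Step 8: prey: 9+4-1=12; pred: 4+1-2=3
Step 9: prey: 12+6-1=17; pred: 3+1-1=3
Step 10: prey: 17+8-2=23; pred: 3+1-1=3
Step 11: prey: 23+11-3=31; pred: 3+2-1=4
Step 12: prey: 31+15-6=40; pred: 4+3-2=5
Max prey = 40 at step 12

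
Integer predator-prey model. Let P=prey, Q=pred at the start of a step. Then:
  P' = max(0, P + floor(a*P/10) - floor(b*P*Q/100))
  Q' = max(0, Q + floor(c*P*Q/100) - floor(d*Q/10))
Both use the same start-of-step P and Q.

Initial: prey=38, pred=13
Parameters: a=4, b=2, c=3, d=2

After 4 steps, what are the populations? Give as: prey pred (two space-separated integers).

Step 1: prey: 38+15-9=44; pred: 13+14-2=25
Step 2: prey: 44+17-22=39; pred: 25+33-5=53
Step 3: prey: 39+15-41=13; pred: 53+62-10=105
Step 4: prey: 13+5-27=0; pred: 105+40-21=124

Answer: 0 124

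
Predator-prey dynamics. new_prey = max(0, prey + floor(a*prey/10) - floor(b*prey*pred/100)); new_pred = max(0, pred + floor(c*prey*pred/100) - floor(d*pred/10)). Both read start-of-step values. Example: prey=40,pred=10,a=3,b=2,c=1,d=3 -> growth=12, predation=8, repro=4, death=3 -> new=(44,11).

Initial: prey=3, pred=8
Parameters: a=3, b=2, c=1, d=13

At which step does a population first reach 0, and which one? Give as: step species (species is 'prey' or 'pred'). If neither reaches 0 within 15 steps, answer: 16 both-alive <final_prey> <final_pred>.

Answer: 1 pred

Derivation:
Step 1: prey: 3+0-0=3; pred: 8+0-10=0
First extinction: pred at step 1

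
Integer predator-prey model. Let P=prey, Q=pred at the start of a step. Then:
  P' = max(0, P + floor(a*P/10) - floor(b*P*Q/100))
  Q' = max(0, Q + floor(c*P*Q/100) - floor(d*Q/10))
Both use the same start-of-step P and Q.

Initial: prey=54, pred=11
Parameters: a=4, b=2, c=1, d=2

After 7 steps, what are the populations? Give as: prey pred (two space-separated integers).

Step 1: prey: 54+21-11=64; pred: 11+5-2=14
Step 2: prey: 64+25-17=72; pred: 14+8-2=20
Step 3: prey: 72+28-28=72; pred: 20+14-4=30
Step 4: prey: 72+28-43=57; pred: 30+21-6=45
Step 5: prey: 57+22-51=28; pred: 45+25-9=61
Step 6: prey: 28+11-34=5; pred: 61+17-12=66
Step 7: prey: 5+2-6=1; pred: 66+3-13=56

Answer: 1 56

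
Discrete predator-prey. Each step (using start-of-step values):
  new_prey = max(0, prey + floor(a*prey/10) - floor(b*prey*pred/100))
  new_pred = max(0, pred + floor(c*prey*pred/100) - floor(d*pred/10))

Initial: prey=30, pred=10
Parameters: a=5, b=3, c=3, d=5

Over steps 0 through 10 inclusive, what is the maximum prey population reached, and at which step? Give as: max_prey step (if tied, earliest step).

Answer: 39 2

Derivation:
Step 1: prey: 30+15-9=36; pred: 10+9-5=14
Step 2: prey: 36+18-15=39; pred: 14+15-7=22
Step 3: prey: 39+19-25=33; pred: 22+25-11=36
Step 4: prey: 33+16-35=14; pred: 36+35-18=53
Step 5: prey: 14+7-22=0; pred: 53+22-26=49
Step 6: prey: 0+0-0=0; pred: 49+0-24=25
Step 7: prey: 0+0-0=0; pred: 25+0-12=13
Step 8: prey: 0+0-0=0; pred: 13+0-6=7
Step 9: prey: 0+0-0=0; pred: 7+0-3=4
Step 10: prey: 0+0-0=0; pred: 4+0-2=2
Max prey = 39 at step 2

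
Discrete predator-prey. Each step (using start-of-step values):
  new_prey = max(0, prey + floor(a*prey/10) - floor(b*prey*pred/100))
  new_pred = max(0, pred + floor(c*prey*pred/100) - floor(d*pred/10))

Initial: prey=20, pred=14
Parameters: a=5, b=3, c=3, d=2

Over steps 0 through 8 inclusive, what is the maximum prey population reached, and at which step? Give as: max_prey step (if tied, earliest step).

Answer: 22 1

Derivation:
Step 1: prey: 20+10-8=22; pred: 14+8-2=20
Step 2: prey: 22+11-13=20; pred: 20+13-4=29
Step 3: prey: 20+10-17=13; pred: 29+17-5=41
Step 4: prey: 13+6-15=4; pred: 41+15-8=48
Step 5: prey: 4+2-5=1; pred: 48+5-9=44
Step 6: prey: 1+0-1=0; pred: 44+1-8=37
Step 7: prey: 0+0-0=0; pred: 37+0-7=30
Step 8: prey: 0+0-0=0; pred: 30+0-6=24
Max prey = 22 at step 1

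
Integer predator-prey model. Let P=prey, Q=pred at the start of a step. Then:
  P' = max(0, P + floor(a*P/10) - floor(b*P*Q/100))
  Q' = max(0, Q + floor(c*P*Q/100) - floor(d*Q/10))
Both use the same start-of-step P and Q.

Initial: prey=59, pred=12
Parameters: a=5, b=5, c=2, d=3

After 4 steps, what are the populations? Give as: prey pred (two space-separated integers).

Step 1: prey: 59+29-35=53; pred: 12+14-3=23
Step 2: prey: 53+26-60=19; pred: 23+24-6=41
Step 3: prey: 19+9-38=0; pred: 41+15-12=44
Step 4: prey: 0+0-0=0; pred: 44+0-13=31

Answer: 0 31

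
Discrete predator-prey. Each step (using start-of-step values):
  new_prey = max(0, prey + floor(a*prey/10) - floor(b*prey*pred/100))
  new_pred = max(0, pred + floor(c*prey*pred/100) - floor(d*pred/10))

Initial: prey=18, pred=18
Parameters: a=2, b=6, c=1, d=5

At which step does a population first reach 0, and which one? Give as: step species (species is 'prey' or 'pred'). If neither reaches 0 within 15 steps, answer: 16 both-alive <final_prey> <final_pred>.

Step 1: prey: 18+3-19=2; pred: 18+3-9=12
Step 2: prey: 2+0-1=1; pred: 12+0-6=6
Step 3: prey: 1+0-0=1; pred: 6+0-3=3
Step 4: prey: 1+0-0=1; pred: 3+0-1=2
Step 5: prey: 1+0-0=1; pred: 2+0-1=1
Step 6: prey: 1+0-0=1; pred: 1+0-0=1
Steps 7-15: state stable at prey=1, pred=1 (no change)
No extinction within 15 steps

Answer: 16 both-alive 1 1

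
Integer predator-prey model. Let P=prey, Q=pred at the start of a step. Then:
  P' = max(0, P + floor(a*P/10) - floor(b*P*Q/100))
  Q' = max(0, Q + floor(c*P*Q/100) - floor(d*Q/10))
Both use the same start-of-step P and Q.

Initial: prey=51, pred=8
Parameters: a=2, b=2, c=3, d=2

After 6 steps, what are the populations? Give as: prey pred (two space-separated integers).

Answer: 0 72

Derivation:
Step 1: prey: 51+10-8=53; pred: 8+12-1=19
Step 2: prey: 53+10-20=43; pred: 19+30-3=46
Step 3: prey: 43+8-39=12; pred: 46+59-9=96
Step 4: prey: 12+2-23=0; pred: 96+34-19=111
Step 5: prey: 0+0-0=0; pred: 111+0-22=89
Step 6: prey: 0+0-0=0; pred: 89+0-17=72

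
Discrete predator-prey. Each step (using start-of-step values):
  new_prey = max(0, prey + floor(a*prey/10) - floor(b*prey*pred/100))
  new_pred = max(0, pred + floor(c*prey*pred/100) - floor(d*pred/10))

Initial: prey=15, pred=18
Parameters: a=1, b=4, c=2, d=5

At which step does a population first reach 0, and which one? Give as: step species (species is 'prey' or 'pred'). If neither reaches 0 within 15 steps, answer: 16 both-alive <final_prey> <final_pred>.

Step 1: prey: 15+1-10=6; pred: 18+5-9=14
Step 2: prey: 6+0-3=3; pred: 14+1-7=8
Step 3: prey: 3+0-0=3; pred: 8+0-4=4
Step 4: prey: 3+0-0=3; pred: 4+0-2=2
Step 5: prey: 3+0-0=3; pred: 2+0-1=1
Step 6: prey: 3+0-0=3; pred: 1+0-0=1
Steps 7-15: state stable at prey=3, pred=1 (no change)
No extinction within 15 steps

Answer: 16 both-alive 3 1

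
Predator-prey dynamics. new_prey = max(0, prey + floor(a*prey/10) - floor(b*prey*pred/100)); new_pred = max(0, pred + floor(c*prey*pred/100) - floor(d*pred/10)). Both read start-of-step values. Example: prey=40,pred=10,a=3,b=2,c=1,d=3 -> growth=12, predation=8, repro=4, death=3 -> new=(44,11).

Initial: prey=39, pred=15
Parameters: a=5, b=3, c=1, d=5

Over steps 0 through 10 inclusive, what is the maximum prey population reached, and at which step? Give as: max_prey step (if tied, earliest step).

Answer: 90 7

Derivation:
Step 1: prey: 39+19-17=41; pred: 15+5-7=13
Step 2: prey: 41+20-15=46; pred: 13+5-6=12
Step 3: prey: 46+23-16=53; pred: 12+5-6=11
Step 4: prey: 53+26-17=62; pred: 11+5-5=11
Step 5: prey: 62+31-20=73; pred: 11+6-5=12
Step 6: prey: 73+36-26=83; pred: 12+8-6=14
Step 7: prey: 83+41-34=90; pred: 14+11-7=18
Step 8: prey: 90+45-48=87; pred: 18+16-9=25
Step 9: prey: 87+43-65=65; pred: 25+21-12=34
Step 10: prey: 65+32-66=31; pred: 34+22-17=39
Max prey = 90 at step 7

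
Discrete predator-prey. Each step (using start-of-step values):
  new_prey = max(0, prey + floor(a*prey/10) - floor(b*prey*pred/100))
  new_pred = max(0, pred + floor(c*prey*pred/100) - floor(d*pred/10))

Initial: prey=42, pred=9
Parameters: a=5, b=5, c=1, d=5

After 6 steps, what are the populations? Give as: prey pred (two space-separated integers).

Step 1: prey: 42+21-18=45; pred: 9+3-4=8
Step 2: prey: 45+22-18=49; pred: 8+3-4=7
Step 3: prey: 49+24-17=56; pred: 7+3-3=7
Step 4: prey: 56+28-19=65; pred: 7+3-3=7
Step 5: prey: 65+32-22=75; pred: 7+4-3=8
Step 6: prey: 75+37-30=82; pred: 8+6-4=10

Answer: 82 10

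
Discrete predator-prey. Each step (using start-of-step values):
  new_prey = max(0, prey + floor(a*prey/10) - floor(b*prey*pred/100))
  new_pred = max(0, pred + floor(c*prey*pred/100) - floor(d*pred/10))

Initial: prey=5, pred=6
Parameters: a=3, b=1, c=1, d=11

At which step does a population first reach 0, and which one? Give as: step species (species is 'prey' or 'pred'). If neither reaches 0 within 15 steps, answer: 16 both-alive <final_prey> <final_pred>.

Step 1: prey: 5+1-0=6; pred: 6+0-6=0
First extinction: pred at step 1

Answer: 1 pred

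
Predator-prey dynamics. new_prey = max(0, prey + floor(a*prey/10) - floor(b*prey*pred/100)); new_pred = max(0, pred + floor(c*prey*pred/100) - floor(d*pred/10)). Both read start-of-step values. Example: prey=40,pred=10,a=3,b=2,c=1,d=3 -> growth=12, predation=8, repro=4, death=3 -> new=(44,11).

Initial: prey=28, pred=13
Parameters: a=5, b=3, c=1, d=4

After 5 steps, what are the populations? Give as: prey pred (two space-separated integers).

Step 1: prey: 28+14-10=32; pred: 13+3-5=11
Step 2: prey: 32+16-10=38; pred: 11+3-4=10
Step 3: prey: 38+19-11=46; pred: 10+3-4=9
Step 4: prey: 46+23-12=57; pred: 9+4-3=10
Step 5: prey: 57+28-17=68; pred: 10+5-4=11

Answer: 68 11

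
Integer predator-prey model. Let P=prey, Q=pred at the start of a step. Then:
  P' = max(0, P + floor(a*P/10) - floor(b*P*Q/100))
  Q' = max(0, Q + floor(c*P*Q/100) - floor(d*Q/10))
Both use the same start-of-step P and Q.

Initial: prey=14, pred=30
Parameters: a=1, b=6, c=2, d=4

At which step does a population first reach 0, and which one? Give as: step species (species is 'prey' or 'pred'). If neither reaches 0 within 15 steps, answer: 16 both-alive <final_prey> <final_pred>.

Answer: 1 prey

Derivation:
Step 1: prey: 14+1-25=0; pred: 30+8-12=26
First extinction: prey at step 1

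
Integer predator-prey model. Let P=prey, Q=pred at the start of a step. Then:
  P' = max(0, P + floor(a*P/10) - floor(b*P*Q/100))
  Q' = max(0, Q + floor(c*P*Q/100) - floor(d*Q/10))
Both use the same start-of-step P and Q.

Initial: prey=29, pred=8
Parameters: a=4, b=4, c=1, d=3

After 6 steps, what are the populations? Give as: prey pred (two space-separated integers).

Step 1: prey: 29+11-9=31; pred: 8+2-2=8
Step 2: prey: 31+12-9=34; pred: 8+2-2=8
Step 3: prey: 34+13-10=37; pred: 8+2-2=8
Step 4: prey: 37+14-11=40; pred: 8+2-2=8
Step 5: prey: 40+16-12=44; pred: 8+3-2=9
Step 6: prey: 44+17-15=46; pred: 9+3-2=10

Answer: 46 10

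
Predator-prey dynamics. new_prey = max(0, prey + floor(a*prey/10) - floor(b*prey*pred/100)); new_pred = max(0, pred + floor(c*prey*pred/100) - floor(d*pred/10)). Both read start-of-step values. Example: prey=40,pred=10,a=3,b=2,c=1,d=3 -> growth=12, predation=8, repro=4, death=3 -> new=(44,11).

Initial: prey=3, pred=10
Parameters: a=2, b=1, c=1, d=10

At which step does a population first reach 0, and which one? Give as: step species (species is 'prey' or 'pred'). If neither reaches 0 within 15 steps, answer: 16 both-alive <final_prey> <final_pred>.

Answer: 1 pred

Derivation:
Step 1: prey: 3+0-0=3; pred: 10+0-10=0
First extinction: pred at step 1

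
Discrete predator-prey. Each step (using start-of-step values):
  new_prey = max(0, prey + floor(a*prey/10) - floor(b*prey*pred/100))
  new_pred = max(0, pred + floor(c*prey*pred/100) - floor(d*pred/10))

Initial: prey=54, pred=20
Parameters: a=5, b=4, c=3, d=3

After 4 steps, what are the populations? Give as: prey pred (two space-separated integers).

Step 1: prey: 54+27-43=38; pred: 20+32-6=46
Step 2: prey: 38+19-69=0; pred: 46+52-13=85
Step 3: prey: 0+0-0=0; pred: 85+0-25=60
Step 4: prey: 0+0-0=0; pred: 60+0-18=42

Answer: 0 42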